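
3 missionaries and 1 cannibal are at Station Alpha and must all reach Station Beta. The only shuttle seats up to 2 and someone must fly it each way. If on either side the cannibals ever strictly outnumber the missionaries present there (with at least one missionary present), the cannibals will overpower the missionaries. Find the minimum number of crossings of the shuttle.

5

Counting alone: each trip to Station Beta takes at most 2 across and each return brings at least 1 back, so after t trips out (and t−1 returns) at most 2t − (t−1) of the 4 are across; that first reaches 4 at t = 3, so at least 5 crossings are needed.
The plan below uses exactly 5 crossings, so it is optimal:
1. 1 missionary and 1 cannibal → Station Beta.  (Station Alpha: 2M 0C; Station Beta: 1M 1C)
2. 1 cannibal ← Station Alpha.  (Station Alpha: 2M 1C; Station Beta: 1M 0C)
3. 1 missionary and 1 cannibal → Station Beta.  (Station Alpha: 1M 0C; Station Beta: 2M 1C)
4. 1 cannibal ← Station Alpha.  (Station Alpha: 1M 1C; Station Beta: 2M 0C)
5. 1 missionary and 1 cannibal → Station Beta.  (Station Alpha: 0M 0C; Station Beta: 3M 1C)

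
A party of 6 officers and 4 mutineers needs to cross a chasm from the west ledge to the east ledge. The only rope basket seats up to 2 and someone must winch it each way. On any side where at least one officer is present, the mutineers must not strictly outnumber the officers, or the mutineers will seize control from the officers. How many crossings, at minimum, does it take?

17

Counting alone: each trip to the east ledge takes at most 2 across and each return brings at least 1 back, so after t trips out (and t−1 returns) at most 2t − (t−1) of the 10 are across; that first reaches 10 at t = 9, so at least 17 crossings are needed.
The plan below uses exactly 17 crossings, so it is optimal:
1. 2 mutineers → the east ledge.  (the west ledge: 6O 2M; the east ledge: 0O 2M)
2. 1 mutineer ← the west ledge.  (the west ledge: 6O 3M; the east ledge: 0O 1M)
3. 2 mutineers → the east ledge.  (the west ledge: 6O 1M; the east ledge: 0O 3M)
4. 1 mutineer ← the west ledge.  (the west ledge: 6O 2M; the east ledge: 0O 2M)
5. 2 officers → the east ledge.  (the west ledge: 4O 2M; the east ledge: 2O 2M)
6. 1 mutineer ← the west ledge.  (the west ledge: 4O 3M; the east ledge: 2O 1M)
7. 1 officer and 1 mutineer → the east ledge.  (the west ledge: 3O 2M; the east ledge: 3O 2M)
8. 1 mutineer ← the west ledge.  (the west ledge: 3O 3M; the east ledge: 3O 1M)
9. 2 mutineers → the east ledge.  (the west ledge: 3O 1M; the east ledge: 3O 3M)
10. 1 mutineer ← the west ledge.  (the west ledge: 3O 2M; the east ledge: 3O 2M)
11. 1 officer and 1 mutineer → the east ledge.  (the west ledge: 2O 1M; the east ledge: 4O 3M)
12. 1 mutineer ← the west ledge.  (the west ledge: 2O 2M; the east ledge: 4O 2M)
13. 2 mutineers → the east ledge.  (the west ledge: 2O 0M; the east ledge: 4O 4M)
14. 1 mutineer ← the west ledge.  (the west ledge: 2O 1M; the east ledge: 4O 3M)
15. 1 officer and 1 mutineer → the east ledge.  (the west ledge: 1O 0M; the east ledge: 5O 4M)
16. 1 mutineer ← the west ledge.  (the west ledge: 1O 1M; the east ledge: 5O 3M)
17. 1 officer and 1 mutineer → the east ledge.  (the west ledge: 0O 0M; the east ledge: 6O 4M)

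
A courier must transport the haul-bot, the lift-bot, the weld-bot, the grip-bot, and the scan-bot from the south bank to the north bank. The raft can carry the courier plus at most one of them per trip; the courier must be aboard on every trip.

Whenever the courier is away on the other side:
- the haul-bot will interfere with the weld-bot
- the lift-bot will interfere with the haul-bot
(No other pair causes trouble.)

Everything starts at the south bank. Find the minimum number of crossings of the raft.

11

Counting alone: the courier can take at most 1 across per trip to the north bank, so moving all 5 needs at least 5 loaded trips out, with a return between consecutive ones — at least 9 crossings.
The safety rule pushes this higher. Following every safe sequence of crossings, the most of the 5 that can be at the north bank as the raft arrives there on crossing 9 is 4 — never all 5.
So no plan with fewer than 11 crossings exists, and this one achieves 11:
1. Courier goes to the north bank with the haul-bot.
2. Courier goes back to the south bank alone.
3. Courier goes to the north bank with the lift-bot.
4. Courier goes back to the south bank with the haul-bot.
5. Courier goes to the north bank with the weld-bot.
6. Courier goes back to the south bank alone.
7. Courier goes to the north bank with the grip-bot.
8. Courier goes back to the south bank alone.
9. Courier goes to the north bank with the scan-bot.
10. Courier goes back to the south bank alone.
11. Courier goes to the north bank with the haul-bot.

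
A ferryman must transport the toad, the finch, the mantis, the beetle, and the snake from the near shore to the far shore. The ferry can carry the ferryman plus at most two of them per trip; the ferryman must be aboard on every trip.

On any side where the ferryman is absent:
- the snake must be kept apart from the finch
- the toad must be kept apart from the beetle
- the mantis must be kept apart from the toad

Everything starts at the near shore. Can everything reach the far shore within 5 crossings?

Yes — this plan uses 5 crossings (≤ 5):
1. Ferryman goes to the far shore with the finch and the toad.
2. Ferryman goes back to the near shore alone.
3. Ferryman goes to the far shore with the beetle and the mantis.
4. Ferryman goes back to the near shore with the toad.
5. Ferryman goes to the far shore with the snake and the toad.

Yes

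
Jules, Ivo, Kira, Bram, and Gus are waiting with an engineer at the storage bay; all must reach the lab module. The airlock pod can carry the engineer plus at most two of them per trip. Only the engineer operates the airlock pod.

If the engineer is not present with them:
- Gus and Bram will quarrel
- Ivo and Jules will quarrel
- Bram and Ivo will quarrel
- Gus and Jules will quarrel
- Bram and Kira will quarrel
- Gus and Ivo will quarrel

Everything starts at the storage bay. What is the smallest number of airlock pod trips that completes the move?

Whatever the first load, the items left behind include a forbidden pair without the engineer. No opening move is safe, so no plan exists.

impossible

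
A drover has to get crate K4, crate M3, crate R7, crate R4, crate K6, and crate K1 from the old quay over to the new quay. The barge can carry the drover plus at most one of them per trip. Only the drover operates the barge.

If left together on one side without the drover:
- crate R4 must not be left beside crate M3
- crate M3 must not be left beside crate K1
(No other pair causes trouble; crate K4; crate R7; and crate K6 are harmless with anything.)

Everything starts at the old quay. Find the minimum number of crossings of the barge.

Counting alone: the drover can take at most 1 across per trip to the new quay, so moving all 6 needs at least 6 loaded trips out, with a return between consecutive ones — at least 11 crossings.
The safety rule pushes this higher. Following every safe sequence of crossings, the most of the 6 that can be at the new quay as the barge arrives there on crossing 11 is 5 — never all 6.
So no plan with fewer than 13 crossings exists, and this one achieves 13:
1. Drover goes to the new quay with crate M3.
2. Drover goes back to the old quay alone.
3. Drover goes to the new quay with crate K4.
4. Drover goes back to the old quay alone.
5. Drover goes to the new quay with crate R7.
6. Drover goes back to the old quay alone.
7. Drover goes to the new quay with crate R4.
8. Drover goes back to the old quay with crate M3.
9. Drover goes to the new quay with crate K1.
10. Drover goes back to the old quay alone.
11. Drover goes to the new quay with crate K6.
12. Drover goes back to the old quay alone.
13. Drover goes to the new quay with crate M3.

13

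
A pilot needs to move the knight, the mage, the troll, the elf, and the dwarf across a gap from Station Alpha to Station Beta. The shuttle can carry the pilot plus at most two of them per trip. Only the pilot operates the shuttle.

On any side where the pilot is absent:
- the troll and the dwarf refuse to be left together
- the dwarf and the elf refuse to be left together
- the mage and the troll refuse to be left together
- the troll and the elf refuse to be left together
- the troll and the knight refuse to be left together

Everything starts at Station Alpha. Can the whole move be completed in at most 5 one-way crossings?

No

Counting alone: the pilot can take at most 2 across per trip to Station Beta, so moving all 5 needs at least 3 loaded trips out, with a return between consecutive ones — at least 5 crossings.
The safety rule pushes this higher. Following every safe sequence of crossings, the most of the 5 that can be at Station Beta as the shuttle arrives there on crossing 5 is 4 — never all 5.
So the move cannot be finished within 5 crossings. (The shortest complete plan takes 7:)
1. Pilot goes to Station Beta with the elf and the troll.  [Station Alpha: the dwarf, the knight, the mage | Station Beta: the elf, the troll]
2. Pilot goes back to Station Alpha with the troll.  [Station Alpha: the dwarf, the knight, the mage, the troll | Station Beta: the elf]
3. Pilot goes to Station Beta with the knight and the troll.  [Station Alpha: the dwarf, the mage | Station Beta: the elf, the knight, the troll]
4. Pilot goes back to Station Alpha with the troll.  [Station Alpha: the dwarf, the mage, the troll | Station Beta: the elf, the knight]
5. Pilot goes to Station Beta with the mage and the troll.  [Station Alpha: the dwarf | Station Beta: the elf, the knight, the mage, the troll]
6. Pilot goes back to Station Alpha with the troll.  [Station Alpha: the dwarf, the troll | Station Beta: the elf, the knight, the mage]
7. Pilot goes to Station Beta with the dwarf and the troll.  [Station Alpha: — | Station Beta: the dwarf, the elf, the knight, the mage, the troll]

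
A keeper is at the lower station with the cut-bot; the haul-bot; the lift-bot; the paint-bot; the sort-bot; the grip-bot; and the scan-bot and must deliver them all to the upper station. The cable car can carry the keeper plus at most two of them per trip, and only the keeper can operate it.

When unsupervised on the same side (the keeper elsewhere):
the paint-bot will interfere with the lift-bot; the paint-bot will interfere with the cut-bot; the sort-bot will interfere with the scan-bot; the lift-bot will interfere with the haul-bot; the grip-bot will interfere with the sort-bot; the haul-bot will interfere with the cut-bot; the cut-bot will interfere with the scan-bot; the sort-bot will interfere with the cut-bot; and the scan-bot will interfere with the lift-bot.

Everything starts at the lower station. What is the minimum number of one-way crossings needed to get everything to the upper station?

Whatever the first load, the items left behind include a forbidden pair without the keeper. No opening move is safe, so no plan exists.

impossible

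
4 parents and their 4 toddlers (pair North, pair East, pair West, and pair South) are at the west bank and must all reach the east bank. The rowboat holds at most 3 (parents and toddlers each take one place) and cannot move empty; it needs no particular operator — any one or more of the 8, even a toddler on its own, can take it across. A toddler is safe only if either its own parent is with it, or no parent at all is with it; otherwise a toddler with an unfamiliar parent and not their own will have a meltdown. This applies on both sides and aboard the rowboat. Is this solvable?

Yes

1. parent North and toddler North cross → the east bank.
2. parent North crosses ← the west bank.
3. parent East, parent North, and toddler East cross → the east bank.
4. parent North and toddler North cross ← the west bank.
5. parent North, parent South, and parent West cross → the east bank.
6. toddler East crosses ← the west bank.
7. toddler East and toddler North cross → the east bank.
8. toddler North crosses ← the west bank.
9. toddler North, toddler South, and toddler West cross → the east bank.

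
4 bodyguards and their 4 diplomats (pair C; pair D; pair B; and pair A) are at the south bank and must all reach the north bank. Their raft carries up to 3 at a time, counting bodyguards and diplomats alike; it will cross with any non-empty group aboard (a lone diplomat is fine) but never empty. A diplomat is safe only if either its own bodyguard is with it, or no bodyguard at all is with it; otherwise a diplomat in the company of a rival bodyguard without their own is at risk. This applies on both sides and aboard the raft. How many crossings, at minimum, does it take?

9

Counting alone: each trip to the north bank takes at most 3 across and each return brings at least 1 back, so after t trips out (and t−1 returns) at most 3t − (t−1) of the 8 are across; that first reaches 8 at t = 4, so at least 7 crossings are needed.
The safety rule pushes this higher. Following every safe sequence of crossings, the most of the 8 that can be at the north bank as the raft arrives there on crossing 7 is 7 — never all 8.
So no plan with fewer than 9 crossings exists, and this one achieves 9:
1. bodyguard C and diplomat C cross → the north bank.
2. bodyguard C crosses ← the south bank.
3. bodyguard C, bodyguard D, and diplomat D cross → the north bank.
4. bodyguard C and diplomat C cross ← the south bank.
5. bodyguard A, bodyguard B, and bodyguard C cross → the north bank.
6. diplomat D crosses ← the south bank.
7. diplomat C and diplomat D cross → the north bank.
8. diplomat C crosses ← the south bank.
9. diplomat A, diplomat B, and diplomat C cross → the north bank.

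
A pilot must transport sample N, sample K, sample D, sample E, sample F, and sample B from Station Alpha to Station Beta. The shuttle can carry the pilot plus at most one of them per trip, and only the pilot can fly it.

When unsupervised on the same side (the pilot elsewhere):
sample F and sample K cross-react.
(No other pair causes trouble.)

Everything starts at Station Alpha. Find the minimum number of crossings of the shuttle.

Counting alone: the pilot can take at most 1 across per trip to Station Beta, so moving all 6 needs at least 6 loaded trips out, with a return between consecutive ones — at least 11 crossings.
The plan below uses exactly 11 crossings, so it is optimal:
1. Pilot goes to Station Beta with sample K.
2. Pilot goes back to Station Alpha alone.
3. Pilot goes to Station Beta with sample N.
4. Pilot goes back to Station Alpha alone.
5. Pilot goes to Station Beta with sample D.
6. Pilot goes back to Station Alpha alone.
7. Pilot goes to Station Beta with sample E.
8. Pilot goes back to Station Alpha alone.
9. Pilot goes to Station Beta with sample B.
10. Pilot goes back to Station Alpha alone.
11. Pilot goes to Station Beta with sample F.

11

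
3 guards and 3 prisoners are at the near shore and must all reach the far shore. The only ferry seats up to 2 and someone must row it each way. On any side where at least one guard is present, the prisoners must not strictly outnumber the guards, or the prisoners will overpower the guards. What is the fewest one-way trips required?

11

Counting alone: each trip to the far shore takes at most 2 across and each return brings at least 1 back, so after t trips out (and t−1 returns) at most 2t − (t−1) of the 6 are across; that first reaches 6 at t = 5, so at least 9 crossings are needed.
The safety rule pushes this higher. Following every safe sequence of crossings, the most of the 6 that can be at the far shore as the ferry arrives there on crossing 9 is 5 — never all 6.
So no plan with fewer than 11 crossings exists, and this one achieves 11:
1. 2 prisoners → the far shore.  (the near shore: 3G 1P; the far shore: 0G 2P)
2. 1 prisoner ← the near shore.  (the near shore: 3G 2P; the far shore: 0G 1P)
3. 2 prisoners → the far shore.  (the near shore: 3G 0P; the far shore: 0G 3P)
4. 1 prisoner ← the near shore.  (the near shore: 3G 1P; the far shore: 0G 2P)
5. 2 guards → the far shore.  (the near shore: 1G 1P; the far shore: 2G 2P)
6. 1 guard and 1 prisoner ← the near shore.  (the near shore: 2G 2P; the far shore: 1G 1P)
7. 2 guards → the far shore.  (the near shore: 0G 2P; the far shore: 3G 1P)
8. 1 prisoner ← the near shore.  (the near shore: 0G 3P; the far shore: 3G 0P)
9. 2 prisoners → the far shore.  (the near shore: 0G 1P; the far shore: 3G 2P)
10. 1 prisoner ← the near shore.  (the near shore: 0G 2P; the far shore: 3G 1P)
11. 2 prisoners → the far shore.  (the near shore: 0G 0P; the far shore: 3G 3P)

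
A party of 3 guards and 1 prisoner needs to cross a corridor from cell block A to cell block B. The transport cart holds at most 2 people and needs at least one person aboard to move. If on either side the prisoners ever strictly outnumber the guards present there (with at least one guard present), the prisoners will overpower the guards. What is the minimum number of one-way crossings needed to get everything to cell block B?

Counting alone: each trip to cell block B takes at most 2 across and each return brings at least 1 back, so after t trips out (and t−1 returns) at most 2t − (t−1) of the 4 are across; that first reaches 4 at t = 3, so at least 5 crossings are needed.
The plan below uses exactly 5 crossings, so it is optimal:
1. 1 guard and 1 prisoner → cell block B.  (cell block A: 2G 0P; cell block B: 1G 1P)
2. 1 prisoner ← cell block A.  (cell block A: 2G 1P; cell block B: 1G 0P)
3. 1 guard and 1 prisoner → cell block B.  (cell block A: 1G 0P; cell block B: 2G 1P)
4. 1 prisoner ← cell block A.  (cell block A: 1G 1P; cell block B: 2G 0P)
5. 1 guard and 1 prisoner → cell block B.  (cell block A: 0G 0P; cell block B: 3G 1P)

5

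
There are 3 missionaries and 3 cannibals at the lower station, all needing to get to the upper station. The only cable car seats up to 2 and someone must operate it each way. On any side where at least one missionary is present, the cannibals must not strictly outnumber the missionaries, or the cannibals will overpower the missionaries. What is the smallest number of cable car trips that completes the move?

11

Counting alone: each trip to the upper station takes at most 2 across and each return brings at least 1 back, so after t trips out (and t−1 returns) at most 2t − (t−1) of the 6 are across; that first reaches 6 at t = 5, so at least 9 crossings are needed.
The safety rule pushes this higher. Following every safe sequence of crossings, the most of the 6 that can be at the upper station as the cable car arrives there on crossing 9 is 5 — never all 6.
So no plan with fewer than 11 crossings exists, and this one achieves 11:
1. 2 cannibals → the upper station.  (the lower station: 3M 1C; the upper station: 0M 2C)
2. 1 cannibal ← the lower station.  (the lower station: 3M 2C; the upper station: 0M 1C)
3. 2 cannibals → the upper station.  (the lower station: 3M 0C; the upper station: 0M 3C)
4. 1 cannibal ← the lower station.  (the lower station: 3M 1C; the upper station: 0M 2C)
5. 2 missionaries → the upper station.  (the lower station: 1M 1C; the upper station: 2M 2C)
6. 1 missionary and 1 cannibal ← the lower station.  (the lower station: 2M 2C; the upper station: 1M 1C)
7. 2 missionaries → the upper station.  (the lower station: 0M 2C; the upper station: 3M 1C)
8. 1 cannibal ← the lower station.  (the lower station: 0M 3C; the upper station: 3M 0C)
9. 2 cannibals → the upper station.  (the lower station: 0M 1C; the upper station: 3M 2C)
10. 1 cannibal ← the lower station.  (the lower station: 0M 2C; the upper station: 3M 1C)
11. 2 cannibals → the upper station.  (the lower station: 0M 0C; the upper station: 3M 3C)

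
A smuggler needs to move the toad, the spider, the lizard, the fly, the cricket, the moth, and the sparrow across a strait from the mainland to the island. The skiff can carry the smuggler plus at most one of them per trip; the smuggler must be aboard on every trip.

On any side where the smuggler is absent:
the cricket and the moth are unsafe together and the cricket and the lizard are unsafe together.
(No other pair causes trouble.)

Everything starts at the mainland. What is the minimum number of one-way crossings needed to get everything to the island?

Counting alone: the smuggler can take at most 1 across per trip to the island, so moving all 7 needs at least 7 loaded trips out, with a return between consecutive ones — at least 13 crossings.
The safety rule pushes this higher. Following every safe sequence of crossings, the most of the 7 that can be at the island as the skiff arrives there on crossing 13 is 6 — never all 7.
So no plan with fewer than 15 crossings exists, and this one achieves 15:
1. Smuggler goes to the island with the cricket.  [the mainland: the fly, the lizard, the moth, the sparrow, the spider, the toad | the island: the cricket]
2. Smuggler goes back to the mainland alone.  [the mainland: the fly, the lizard, the moth, the sparrow, the spider, the toad | the island: the cricket]
3. Smuggler goes to the island with the toad.  [the mainland: the fly, the lizard, the moth, the sparrow, the spider | the island: the cricket, the toad]
4. Smuggler goes back to the mainland alone.  [the mainland: the fly, the lizard, the moth, the sparrow, the spider | the island: the cricket, the toad]
5. Smuggler goes to the island with the spider.  [the mainland: the fly, the lizard, the moth, the sparrow | the island: the cricket, the spider, the toad]
6. Smuggler goes back to the mainland alone.  [the mainland: the fly, the lizard, the moth, the sparrow | the island: the cricket, the spider, the toad]
7. Smuggler goes to the island with the lizard.  [the mainland: the fly, the moth, the sparrow | the island: the cricket, the lizard, the spider, the toad]
8. Smuggler goes back to the mainland with the cricket.  [the mainland: the cricket, the fly, the moth, the sparrow | the island: the lizard, the spider, the toad]
9. Smuggler goes to the island with the moth.  [the mainland: the cricket, the fly, the sparrow | the island: the lizard, the moth, the spider, the toad]
10. Smuggler goes back to the mainland alone.  [the mainland: the cricket, the fly, the sparrow | the island: the lizard, the moth, the spider, the toad]
11. Smuggler goes to the island with the fly.  [the mainland: the cricket, the sparrow | the island: the fly, the lizard, the moth, the spider, the toad]
12. Smuggler goes back to the mainland alone.  [the mainland: the cricket, the sparrow | the island: the fly, the lizard, the moth, the spider, the toad]
13. Smuggler goes to the island with the sparrow.  [the mainland: the cricket | the island: the fly, the lizard, the moth, the sparrow, the spider, the toad]
14. Smuggler goes back to the mainland alone.  [the mainland: the cricket | the island: the fly, the lizard, the moth, the sparrow, the spider, the toad]
15. Smuggler goes to the island with the cricket.  [the mainland: — | the island: the cricket, the fly, the lizard, the moth, the sparrow, the spider, the toad]

15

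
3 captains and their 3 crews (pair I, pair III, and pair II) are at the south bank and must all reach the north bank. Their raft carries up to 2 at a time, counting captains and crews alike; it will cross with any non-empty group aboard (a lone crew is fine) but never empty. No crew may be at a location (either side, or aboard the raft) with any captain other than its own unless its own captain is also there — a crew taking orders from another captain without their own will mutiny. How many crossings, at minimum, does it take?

Counting alone: each trip to the north bank takes at most 2 across and each return brings at least 1 back, so after t trips out (and t−1 returns) at most 2t − (t−1) of the 6 are across; that first reaches 6 at t = 5, so at least 9 crossings are needed.
The safety rule pushes this higher. Following every safe sequence of crossings, the most of the 6 that can be at the north bank as the raft arrives there on crossing 9 is 5 — never all 6.
So no plan with fewer than 11 crossings exists, and this one achieves 11:
1. captain I and crew I cross → the north bank.
2. captain I crosses ← the south bank.
3. crew II and crew III cross → the north bank.
4. crew I crosses ← the south bank.
5. captain II and captain III cross → the north bank.
6. captain III and crew III cross ← the south bank.
7. captain I and captain III cross → the north bank.
8. crew II crosses ← the south bank.
9. crew I and crew III cross → the north bank.
10. captain II crosses ← the south bank.
11. captain II and crew II cross → the north bank.

11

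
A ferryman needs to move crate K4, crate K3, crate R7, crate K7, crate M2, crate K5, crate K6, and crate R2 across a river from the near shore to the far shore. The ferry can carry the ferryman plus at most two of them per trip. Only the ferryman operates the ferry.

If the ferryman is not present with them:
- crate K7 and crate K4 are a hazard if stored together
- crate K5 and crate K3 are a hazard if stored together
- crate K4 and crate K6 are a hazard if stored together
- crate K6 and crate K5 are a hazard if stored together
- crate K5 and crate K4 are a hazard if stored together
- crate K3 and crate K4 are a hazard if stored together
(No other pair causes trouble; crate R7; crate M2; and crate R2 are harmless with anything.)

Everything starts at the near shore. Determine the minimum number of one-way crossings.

13

Counting alone: the ferryman can take at most 2 across per trip to the far shore, so moving all 8 needs at least 4 loaded trips out, with a return between consecutive ones — at least 7 crossings.
The safety rule pushes this higher. Following every safe sequence of crossings, the most of the 8 that can be at the far shore as the ferry arrives there on crossings 7, 9, 11 is 5, 6, 7 respectively — never all 8.
So no plan with fewer than 13 crossings exists, and this one achieves 13:
1. Ferryman goes to the far shore with crate K4 and crate K5.  [the near shore: crate K3, crate K6, crate K7, crate M2, crate R2, crate R7 | the far shore: crate K4, crate K5]
2. Ferryman goes back to the near shore with crate K4.  [the near shore: crate K3, crate K4, crate K6, crate K7, crate M2, crate R2, crate R7 | the far shore: crate K5]
3. Ferryman goes to the far shore with crate K4 and crate R7.  [the near shore: crate K3, crate K6, crate K7, crate M2, crate R2 | the far shore: crate K4, crate K5, crate R7]
4. Ferryman goes back to the near shore with crate K4.  [the near shore: crate K3, crate K4, crate K6, crate K7, crate M2, crate R2 | the far shore: crate K5, crate R7]
5. Ferryman goes to the far shore with crate K4 and crate K7.  [the near shore: crate K3, crate K6, crate M2, crate R2 | the far shore: crate K4, crate K5, crate K7, crate R7]
6. Ferryman goes back to the near shore with crate K4.  [the near shore: crate K3, crate K4, crate K6, crate M2, crate R2 | the far shore: crate K5, crate K7, crate R7]
7. Ferryman goes to the far shore with crate K4 and crate M2.  [the near shore: crate K3, crate K6, crate R2 | the far shore: crate K4, crate K5, crate K7, crate M2, crate R7]
8. Ferryman goes back to the near shore with crate K4.  [the near shore: crate K3, crate K4, crate K6, crate R2 | the far shore: crate K5, crate K7, crate M2, crate R7]
9. Ferryman goes to the far shore with crate K4 and crate R2.  [the near shore: crate K3, crate K6 | the far shore: crate K4, crate K5, crate K7, crate M2, crate R2, crate R7]
10. Ferryman goes back to the near shore with crate K4.  [the near shore: crate K3, crate K4, crate K6 | the far shore: crate K5, crate K7, crate M2, crate R2, crate R7]
11. Ferryman goes to the far shore with crate K3 and crate K6.  [the near shore: crate K4 | the far shore: crate K3, crate K5, crate K6, crate K7, crate M2, crate R2, crate R7]
12. Ferryman goes back to the near shore with crate K5.  [the near shore: crate K4, crate K5 | the far shore: crate K3, crate K6, crate K7, crate M2, crate R2, crate R7]
13. Ferryman goes to the far shore with crate K4 and crate K5.  [the near shore: — | the far shore: crate K3, crate K4, crate K5, crate K6, crate K7, crate M2, crate R2, crate R7]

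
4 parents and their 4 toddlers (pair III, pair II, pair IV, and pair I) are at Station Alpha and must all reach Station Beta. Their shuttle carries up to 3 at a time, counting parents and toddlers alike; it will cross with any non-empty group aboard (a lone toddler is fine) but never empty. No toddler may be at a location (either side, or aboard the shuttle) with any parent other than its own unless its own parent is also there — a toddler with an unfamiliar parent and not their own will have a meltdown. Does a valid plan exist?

Yes

1. parent III and toddler III cross → Station Beta.
2. parent III crosses ← Station Alpha.
3. parent II, parent III, and toddler II cross → Station Beta.
4. parent III and toddler III cross ← Station Alpha.
5. parent I, parent III, and parent IV cross → Station Beta.
6. toddler II crosses ← Station Alpha.
7. toddler II and toddler III cross → Station Beta.
8. toddler III crosses ← Station Alpha.
9. toddler I, toddler III, and toddler IV cross → Station Beta.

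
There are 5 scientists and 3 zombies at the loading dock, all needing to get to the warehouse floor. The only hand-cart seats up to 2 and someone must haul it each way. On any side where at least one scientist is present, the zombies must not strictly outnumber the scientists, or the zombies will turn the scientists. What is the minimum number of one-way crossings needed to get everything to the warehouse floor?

Counting alone: each trip to the warehouse floor takes at most 2 across and each return brings at least 1 back, so after t trips out (and t−1 returns) at most 2t − (t−1) of the 8 are across; that first reaches 8 at t = 7, so at least 13 crossings are needed.
The plan below uses exactly 13 crossings, so it is optimal:
1. 2 zombies → the warehouse floor.  (the loading dock: 5S 1Z; the warehouse floor: 0S 2Z)
2. 1 zombie ← the loading dock.  (the loading dock: 5S 2Z; the warehouse floor: 0S 1Z)
3. 2 zombies → the warehouse floor.  (the loading dock: 5S 0Z; the warehouse floor: 0S 3Z)
4. 1 zombie ← the loading dock.  (the loading dock: 5S 1Z; the warehouse floor: 0S 2Z)
5. 2 scientists → the warehouse floor.  (the loading dock: 3S 1Z; the warehouse floor: 2S 2Z)
6. 1 zombie ← the loading dock.  (the loading dock: 3S 2Z; the warehouse floor: 2S 1Z)
7. 1 scientist and 1 zombie → the warehouse floor.  (the loading dock: 2S 1Z; the warehouse floor: 3S 2Z)
8. 1 zombie ← the loading dock.  (the loading dock: 2S 2Z; the warehouse floor: 3S 1Z)
9. 2 zombies → the warehouse floor.  (the loading dock: 2S 0Z; the warehouse floor: 3S 3Z)
10. 1 zombie ← the loading dock.  (the loading dock: 2S 1Z; the warehouse floor: 3S 2Z)
11. 1 scientist and 1 zombie → the warehouse floor.  (the loading dock: 1S 0Z; the warehouse floor: 4S 3Z)
12. 1 zombie ← the loading dock.  (the loading dock: 1S 1Z; the warehouse floor: 4S 2Z)
13. 1 scientist and 1 zombie → the warehouse floor.  (the loading dock: 0S 0Z; the warehouse floor: 5S 3Z)

13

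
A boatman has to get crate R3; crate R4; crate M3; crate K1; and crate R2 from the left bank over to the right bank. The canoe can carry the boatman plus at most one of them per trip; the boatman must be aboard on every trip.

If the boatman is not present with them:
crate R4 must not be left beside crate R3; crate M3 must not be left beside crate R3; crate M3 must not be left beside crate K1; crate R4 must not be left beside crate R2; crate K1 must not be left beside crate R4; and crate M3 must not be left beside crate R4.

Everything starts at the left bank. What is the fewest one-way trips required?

impossible

Whatever the first load, the items left behind include a forbidden pair without the boatman. No opening move is safe, so no plan exists.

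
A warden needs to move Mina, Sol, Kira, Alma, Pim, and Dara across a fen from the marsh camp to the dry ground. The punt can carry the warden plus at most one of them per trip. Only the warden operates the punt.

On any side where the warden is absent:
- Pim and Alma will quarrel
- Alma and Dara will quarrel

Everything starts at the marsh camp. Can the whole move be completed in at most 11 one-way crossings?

Counting alone: the warden can take at most 1 across per trip to the dry ground, so moving all 6 needs at least 6 loaded trips out, with a return between consecutive ones — at least 11 crossings.
The safety rule pushes this higher. Following every safe sequence of crossings, the most of the 6 that can be at the dry ground as the punt arrives there on crossing 11 is 5 — never all 6.
So the move cannot be finished within 11 crossings. (The shortest complete plan takes 13:)
1. Warden goes to the dry ground with Alma.
2. Warden goes back to the marsh camp alone.
3. Warden goes to the dry ground with Mina.
4. Warden goes back to the marsh camp alone.
5. Warden goes to the dry ground with Sol.
6. Warden goes back to the marsh camp alone.
7. Warden goes to the dry ground with Kira.
8. Warden goes back to the marsh camp alone.
9. Warden goes to the dry ground with Pim.
10. Warden goes back to the marsh camp with Alma.
11. Warden goes to the dry ground with Dara.
12. Warden goes back to the marsh camp alone.
13. Warden goes to the dry ground with Alma.

No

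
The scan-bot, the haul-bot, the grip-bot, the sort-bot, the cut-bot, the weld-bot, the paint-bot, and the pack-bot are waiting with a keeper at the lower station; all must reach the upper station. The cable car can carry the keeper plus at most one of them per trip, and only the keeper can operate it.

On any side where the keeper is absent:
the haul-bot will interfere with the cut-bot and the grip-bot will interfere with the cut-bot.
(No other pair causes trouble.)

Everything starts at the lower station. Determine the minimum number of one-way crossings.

17

Counting alone: the keeper can take at most 1 across per trip to the upper station, so moving all 8 needs at least 8 loaded trips out, with a return between consecutive ones — at least 15 crossings.
The safety rule pushes this higher. Following every safe sequence of crossings, the most of the 8 that can be at the upper station as the cable car arrives there on crossing 15 is 7 — never all 8.
So no plan with fewer than 17 crossings exists, and this one achieves 17:
1. Keeper goes to the upper station with the cut-bot.  [the lower station: the grip-bot, the haul-bot, the pack-bot, the paint-bot, the scan-bot, the sort-bot, the weld-bot | the upper station: the cut-bot]
2. Keeper goes back to the lower station alone.  [the lower station: the grip-bot, the haul-bot, the pack-bot, the paint-bot, the scan-bot, the sort-bot, the weld-bot | the upper station: the cut-bot]
3. Keeper goes to the upper station with the scan-bot.  [the lower station: the grip-bot, the haul-bot, the pack-bot, the paint-bot, the sort-bot, the weld-bot | the upper station: the cut-bot, the scan-bot]
4. Keeper goes back to the lower station alone.  [the lower station: the grip-bot, the haul-bot, the pack-bot, the paint-bot, the sort-bot, the weld-bot | the upper station: the cut-bot, the scan-bot]
5. Keeper goes to the upper station with the haul-bot.  [the lower station: the grip-bot, the pack-bot, the paint-bot, the sort-bot, the weld-bot | the upper station: the cut-bot, the haul-bot, the scan-bot]
6. Keeper goes back to the lower station with the cut-bot.  [the lower station: the cut-bot, the grip-bot, the pack-bot, the paint-bot, the sort-bot, the weld-bot | the upper station: the haul-bot, the scan-bot]
7. Keeper goes to the upper station with the grip-bot.  [the lower station: the cut-bot, the pack-bot, the paint-bot, the sort-bot, the weld-bot | the upper station: the grip-bot, the haul-bot, the scan-bot]
8. Keeper goes back to the lower station alone.  [the lower station: the cut-bot, the pack-bot, the paint-bot, the sort-bot, the weld-bot | the upper station: the grip-bot, the haul-bot, the scan-bot]
9. Keeper goes to the upper station with the sort-bot.  [the lower station: the cut-bot, the pack-bot, the paint-bot, the weld-bot | the upper station: the grip-bot, the haul-bot, the scan-bot, the sort-bot]
10. Keeper goes back to the lower station alone.  [the lower station: the cut-bot, the pack-bot, the paint-bot, the weld-bot | the upper station: the grip-bot, the haul-bot, the scan-bot, the sort-bot]
11. Keeper goes to the upper station with the weld-bot.  [the lower station: the cut-bot, the pack-bot, the paint-bot | the upper station: the grip-bot, the haul-bot, the scan-bot, the sort-bot, the weld-bot]
12. Keeper goes back to the lower station alone.  [the lower station: the cut-bot, the pack-bot, the paint-bot | the upper station: the grip-bot, the haul-bot, the scan-bot, the sort-bot, the weld-bot]
13. Keeper goes to the upper station with the paint-bot.  [the lower station: the cut-bot, the pack-bot | the upper station: the grip-bot, the haul-bot, the paint-bot, the scan-bot, the sort-bot, the weld-bot]
14. Keeper goes back to the lower station alone.  [the lower station: the cut-bot, the pack-bot | the upper station: the grip-bot, the haul-bot, the paint-bot, the scan-bot, the sort-bot, the weld-bot]
15. Keeper goes to the upper station with the pack-bot.  [the lower station: the cut-bot | the upper station: the grip-bot, the haul-bot, the pack-bot, the paint-bot, the scan-bot, the sort-bot, the weld-bot]
16. Keeper goes back to the lower station alone.  [the lower station: the cut-bot | the upper station: the grip-bot, the haul-bot, the pack-bot, the paint-bot, the scan-bot, the sort-bot, the weld-bot]
17. Keeper goes to the upper station with the cut-bot.  [the lower station: — | the upper station: the cut-bot, the grip-bot, the haul-bot, the pack-bot, the paint-bot, the scan-bot, the sort-bot, the weld-bot]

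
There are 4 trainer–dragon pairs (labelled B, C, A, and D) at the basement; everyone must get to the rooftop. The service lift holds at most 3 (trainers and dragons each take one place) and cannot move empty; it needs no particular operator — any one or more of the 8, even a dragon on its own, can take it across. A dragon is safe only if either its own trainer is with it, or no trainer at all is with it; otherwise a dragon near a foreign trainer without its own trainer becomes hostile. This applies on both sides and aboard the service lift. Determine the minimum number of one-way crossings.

Counting alone: each trip to the rooftop takes at most 3 across and each return brings at least 1 back, so after t trips out (and t−1 returns) at most 3t − (t−1) of the 8 are across; that first reaches 8 at t = 4, so at least 7 crossings are needed.
The safety rule pushes this higher. Following every safe sequence of crossings, the most of the 8 that can be at the rooftop as the service lift arrives there on crossing 7 is 7 — never all 8.
So no plan with fewer than 9 crossings exists, and this one achieves 9:
1. dragon B and trainer B cross → the rooftop.
2. trainer B crosses ← the basement.
3. dragon C, trainer B, and trainer C cross → the rooftop.
4. dragon B and trainer B cross ← the basement.
5. trainer A, trainer B, and trainer D cross → the rooftop.
6. dragon C crosses ← the basement.
7. dragon B and dragon C cross → the rooftop.
8. dragon B crosses ← the basement.
9. dragon A, dragon B, and dragon D cross → the rooftop.

9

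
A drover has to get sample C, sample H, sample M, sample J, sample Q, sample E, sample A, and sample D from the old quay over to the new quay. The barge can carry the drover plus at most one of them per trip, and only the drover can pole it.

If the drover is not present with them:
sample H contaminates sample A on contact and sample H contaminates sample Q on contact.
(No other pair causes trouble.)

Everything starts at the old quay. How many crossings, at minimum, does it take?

Counting alone: the drover can take at most 1 across per trip to the new quay, so moving all 8 needs at least 8 loaded trips out, with a return between consecutive ones — at least 15 crossings.
The safety rule pushes this higher. Following every safe sequence of crossings, the most of the 8 that can be at the new quay as the barge arrives there on crossing 15 is 7 — never all 8.
So no plan with fewer than 17 crossings exists, and this one achieves 17:
1. Drover goes to the new quay with sample H.  [the old quay: sample A, sample C, sample D, sample E, sample J, sample M, sample Q | the new quay: sample H]
2. Drover goes back to the old quay alone.  [the old quay: sample A, sample C, sample D, sample E, sample J, sample M, sample Q | the new quay: sample H]
3. Drover goes to the new quay with sample C.  [the old quay: sample A, sample D, sample E, sample J, sample M, sample Q | the new quay: sample C, sample H]
4. Drover goes back to the old quay alone.  [the old quay: sample A, sample D, sample E, sample J, sample M, sample Q | the new quay: sample C, sample H]
5. Drover goes to the new quay with sample M.  [the old quay: sample A, sample D, sample E, sample J, sample Q | the new quay: sample C, sample H, sample M]
6. Drover goes back to the old quay alone.  [the old quay: sample A, sample D, sample E, sample J, sample Q | the new quay: sample C, sample H, sample M]
7. Drover goes to the new quay with sample J.  [the old quay: sample A, sample D, sample E, sample Q | the new quay: sample C, sample H, sample J, sample M]
8. Drover goes back to the old quay alone.  [the old quay: sample A, sample D, sample E, sample Q | the new quay: sample C, sample H, sample J, sample M]
9. Drover goes to the new quay with sample Q.  [the old quay: sample A, sample D, sample E | the new quay: sample C, sample H, sample J, sample M, sample Q]
10. Drover goes back to the old quay with sample H.  [the old quay: sample A, sample D, sample E, sample H | the new quay: sample C, sample J, sample M, sample Q]
11. Drover goes to the new quay with sample A.  [the old quay: sample D, sample E, sample H | the new quay: sample A, sample C, sample J, sample M, sample Q]
12. Drover goes back to the old quay alone.  [the old quay: sample D, sample E, sample H | the new quay: sample A, sample C, sample J, sample M, sample Q]
13. Drover goes to the new quay with sample E.  [the old quay: sample D, sample H | the new quay: sample A, sample C, sample E, sample J, sample M, sample Q]
14. Drover goes back to the old quay alone.  [the old quay: sample D, sample H | the new quay: sample A, sample C, sample E, sample J, sample M, sample Q]
15. Drover goes to the new quay with sample D.  [the old quay: sample H | the new quay: sample A, sample C, sample D, sample E, sample J, sample M, sample Q]
16. Drover goes back to the old quay alone.  [the old quay: sample H | the new quay: sample A, sample C, sample D, sample E, sample J, sample M, sample Q]
17. Drover goes to the new quay with sample H.  [the old quay: — | the new quay: sample A, sample C, sample D, sample E, sample H, sample J, sample M, sample Q]

17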